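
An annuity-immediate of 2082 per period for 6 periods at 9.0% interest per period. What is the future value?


FV = PMT * ((1+i)^n - 1) / i
= 2082 * ((1.09)^6 - 1) / 0.09
= 2082 * (1.6771 - 1) / 0.09
= 15663.5826


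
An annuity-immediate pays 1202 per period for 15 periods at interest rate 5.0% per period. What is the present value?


PV = PMT * (1 - (1+i)^(-n)) / i
= 1202 * (1 - (1+0.05)^(-15)) / 0.05
= 1202 * (1 - 0.481017) / 0.05
= 1202 * 10.379658
= 12476.349


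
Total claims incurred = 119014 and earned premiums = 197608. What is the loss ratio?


Loss ratio = claims / premiums
= 119014 / 197608
= 0.6023


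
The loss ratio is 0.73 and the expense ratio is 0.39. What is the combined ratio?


Combined ratio = loss ratio + expense ratio
= 0.73 + 0.39
= 1.12


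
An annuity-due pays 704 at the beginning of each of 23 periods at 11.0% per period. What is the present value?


PV_due = PMT * (1-(1+i)^(-n))/i * (1+i)
PV_immediate = 5819.5678
PV_due = 5819.5678 * 1.11
= 6459.7203


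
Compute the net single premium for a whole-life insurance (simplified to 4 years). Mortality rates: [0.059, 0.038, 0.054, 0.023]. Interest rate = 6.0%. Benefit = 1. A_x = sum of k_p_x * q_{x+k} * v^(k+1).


v = 0.943396
Year 0: k_p_x=1.0, q=0.059, term=0.05566
Year 1: k_p_x=0.941, q=0.038, term=0.031824
Year 2: k_p_x=0.905242, q=0.054, term=0.041043
Year 3: k_p_x=0.856359, q=0.023, term=0.015601
A_x = 0.1441


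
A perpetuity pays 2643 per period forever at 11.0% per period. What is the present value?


PV = PMT / i
= 2643 / 0.11
= 24027.2727


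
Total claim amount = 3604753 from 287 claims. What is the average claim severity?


severity = total / number
= 3604753 / 287
= 12560.115


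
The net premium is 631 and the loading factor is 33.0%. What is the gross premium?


Gross = net * (1 + loading)
= 631 * (1 + 0.33)
= 631 * 1.33
= 839.23


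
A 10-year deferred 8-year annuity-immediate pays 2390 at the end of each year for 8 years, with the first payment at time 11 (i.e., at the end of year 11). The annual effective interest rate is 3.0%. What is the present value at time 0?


PV at time 10 of the 8-year annuity-immediate:
a_n = 2390 * (1-(1+0.03)^(-8))/0.03 = 16777.0643
Discount back 10 years to time 0:
PV = 16777.0643 * (1+0.03)^(-10)
= 16777.0643 * 0.744094
= 12483.7115


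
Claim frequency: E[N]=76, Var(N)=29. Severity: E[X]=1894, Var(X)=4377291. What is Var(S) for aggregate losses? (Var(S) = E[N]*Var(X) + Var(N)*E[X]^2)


Var(S) = E[N]*Var(X) + Var(N)*E[X]^2
= 76*4377291 + 29*1894^2
= 332674116 + 104029844
= 4.3670e+08


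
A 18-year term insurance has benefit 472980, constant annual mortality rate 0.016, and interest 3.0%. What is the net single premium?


NSP = benefit * sum_{k=0}^{n-1} k_p_x * q * v^(k+1)
With constant q=0.016, v=0.970874
Sum = 0.194998
NSP = 472980 * 0.194998
= 92230.0373


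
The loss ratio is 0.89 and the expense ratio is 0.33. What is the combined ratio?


Combined ratio = loss ratio + expense ratio
= 0.89 + 0.33
= 1.22


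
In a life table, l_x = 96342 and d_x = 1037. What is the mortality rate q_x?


q_x = d_x / l_x
= 1037 / 96342
= 0.0108


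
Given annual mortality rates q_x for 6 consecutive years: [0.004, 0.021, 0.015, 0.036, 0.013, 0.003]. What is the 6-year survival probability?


p_k = 1 - q_k for each year
Survival = product of (1 - q_k)
= 0.996 * 0.979 * 0.985 * 0.964 * 0.987 * 0.997
= 0.9111


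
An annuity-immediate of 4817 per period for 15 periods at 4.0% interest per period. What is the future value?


FV = PMT * ((1+i)^n - 1) / i
= 4817 * ((1.04)^15 - 1) / 0.04
= 4817 * (1.800944 - 1) / 0.04
= 96453.6217


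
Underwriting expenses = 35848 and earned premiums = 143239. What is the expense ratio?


Expense ratio = expenses / premiums
= 35848 / 143239
= 0.2503


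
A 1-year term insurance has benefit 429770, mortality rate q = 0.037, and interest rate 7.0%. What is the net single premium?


NSP = benefit * q * v
v = 1/(1+i) = 0.934579
NSP = 429770 * 0.037 * 0.934579
= 14861.2056


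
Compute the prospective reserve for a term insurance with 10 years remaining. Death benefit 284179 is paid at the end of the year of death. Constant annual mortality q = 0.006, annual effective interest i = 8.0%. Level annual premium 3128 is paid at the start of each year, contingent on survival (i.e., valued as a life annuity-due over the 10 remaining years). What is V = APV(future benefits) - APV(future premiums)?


v = 1/(1+i) = 0.925926
APV(future benefits) per unit = sum_{k=0}^{9} k_p_x * q * v^(k+1) = 0.039339
APV(future benefits) = 284179 * 0.039339 = 11179.3301
Life annuity-due factor ä_{x:10} = sum_{k=0}^{9} k_p_x * v^k = 7.081028
APV(future premiums) = 3128 * 7.081028 = 22149.4553
V = 11179.3301 - 22149.4553
= -10970.1251


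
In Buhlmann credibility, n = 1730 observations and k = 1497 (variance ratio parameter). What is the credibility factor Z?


Z = n / (n + k)
= 1730 / (1730 + 1497)
= 1730 / 3227
= 0.5361


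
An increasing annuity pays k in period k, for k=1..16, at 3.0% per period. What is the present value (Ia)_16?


(Ia)_n = sum_{k=1}^{n} k * v^k, v = 1/(1+i)
v = 0.970874
Sum computed term by term:
(Ia)_16 = 98.9088


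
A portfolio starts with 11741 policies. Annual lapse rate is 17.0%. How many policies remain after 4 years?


remaining = initial * (1 - lapse)^years
= 11741 * (1 - 0.17)^4
= 11741 * 0.474583
= 5572.0815


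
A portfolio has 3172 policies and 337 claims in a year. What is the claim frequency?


frequency = claims / policies
= 337 / 3172
= 0.1062


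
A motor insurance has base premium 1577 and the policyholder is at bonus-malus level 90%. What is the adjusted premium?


adjusted = base * BM_level / 100
= 1577 * 90 / 100
= 1577 * 0.9
= 1419.3


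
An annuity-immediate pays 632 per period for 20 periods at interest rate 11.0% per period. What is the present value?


PV = PMT * (1 - (1+i)^(-n)) / i
= 632 * (1 - (1+0.11)^(-20)) / 0.11
= 632 * (1 - 0.124034) / 0.11
= 632 * 7.963328
= 5032.8234


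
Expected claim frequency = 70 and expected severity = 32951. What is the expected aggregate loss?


E[S] = E[N] * E[X]
= 70 * 32951
= 2.3066e+06


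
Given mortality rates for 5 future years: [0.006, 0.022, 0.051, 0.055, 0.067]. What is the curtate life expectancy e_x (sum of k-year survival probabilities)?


e_x = sum_{k=1}^{n} k_p_x
k_p_x values:
  1_p_x = 0.994
  2_p_x = 0.972132
  3_p_x = 0.922553
  4_p_x = 0.871813
  5_p_x = 0.813401
e_x = 4.5739


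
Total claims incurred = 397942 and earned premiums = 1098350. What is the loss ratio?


Loss ratio = claims / premiums
= 397942 / 1098350
= 0.3623


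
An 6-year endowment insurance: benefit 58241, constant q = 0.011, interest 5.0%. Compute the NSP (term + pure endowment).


Term component = 3168.5983
Pure endowment = 6_p_x * v^6 * benefit = 0.935789 * 0.746215 * 58241 = 40669.6822
NSP = 43838.2805


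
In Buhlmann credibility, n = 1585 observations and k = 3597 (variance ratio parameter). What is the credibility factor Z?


Z = n / (n + k)
= 1585 / (1585 + 3597)
= 1585 / 5182
= 0.3059


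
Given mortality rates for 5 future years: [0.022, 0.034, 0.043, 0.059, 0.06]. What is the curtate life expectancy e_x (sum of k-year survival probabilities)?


e_x = sum_{k=1}^{n} k_p_x
k_p_x values:
  1_p_x = 0.978
  2_p_x = 0.944748
  3_p_x = 0.904124
  4_p_x = 0.850781
  5_p_x = 0.799734
e_x = 4.4774


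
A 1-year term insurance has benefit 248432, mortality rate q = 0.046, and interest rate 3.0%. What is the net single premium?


NSP = benefit * q * v
v = 1/(1+i) = 0.970874
NSP = 248432 * 0.046 * 0.970874
= 11095.0214


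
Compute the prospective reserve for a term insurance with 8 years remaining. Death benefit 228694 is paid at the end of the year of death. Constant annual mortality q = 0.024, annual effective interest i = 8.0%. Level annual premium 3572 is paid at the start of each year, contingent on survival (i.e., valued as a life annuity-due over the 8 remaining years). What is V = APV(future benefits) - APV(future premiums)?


v = 1/(1+i) = 0.925926
APV(future benefits) per unit = sum_{k=0}^{7} k_p_x * q * v^(k+1) = 0.128113
APV(future benefits) = 228694 * 0.128113 = 29298.6157
Life annuity-due factor ä_{x:8} = sum_{k=0}^{7} k_p_x * v^k = 5.765073
APV(future premiums) = 3572 * 5.765073 = 20592.8424
V = 29298.6157 - 20592.8424
= 8705.7734


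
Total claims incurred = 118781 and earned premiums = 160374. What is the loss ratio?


Loss ratio = claims / premiums
= 118781 / 160374
= 0.7406


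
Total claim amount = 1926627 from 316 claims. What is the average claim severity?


severity = total / number
= 1926627 / 316
= 6096.9209


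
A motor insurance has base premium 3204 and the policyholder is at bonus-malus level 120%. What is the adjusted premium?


adjusted = base * BM_level / 100
= 3204 * 120 / 100
= 3204 * 1.2
= 3844.8


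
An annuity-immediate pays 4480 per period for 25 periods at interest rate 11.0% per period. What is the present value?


PV = PMT * (1 - (1+i)^(-n)) / i
= 4480 * (1 - (1+0.11)^(-25)) / 0.11
= 4480 * (1 - 0.073608) / 0.11
= 4480 * 8.421745
= 37729.4161


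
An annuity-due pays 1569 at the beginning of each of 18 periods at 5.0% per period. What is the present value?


PV_due = PMT * (1-(1+i)^(-n))/i * (1+i)
PV_immediate = 18340.9619
PV_due = 18340.9619 * 1.05
= 19258.0099


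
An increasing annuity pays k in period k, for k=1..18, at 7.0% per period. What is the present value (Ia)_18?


(Ia)_n = sum_{k=1}^{n} k * v^k, v = 1/(1+i)
v = 0.934579
Sum computed term by term:
(Ia)_18 = 77.681


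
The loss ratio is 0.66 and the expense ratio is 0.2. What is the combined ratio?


Combined ratio = loss ratio + expense ratio
= 0.66 + 0.2
= 0.86


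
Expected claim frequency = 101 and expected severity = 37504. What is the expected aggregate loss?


E[S] = E[N] * E[X]
= 101 * 37504
= 3.7879e+06


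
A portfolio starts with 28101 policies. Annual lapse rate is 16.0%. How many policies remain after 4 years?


remaining = initial * (1 - lapse)^years
= 28101 * (1 - 0.16)^4
= 28101 * 0.497871
= 13990.6831


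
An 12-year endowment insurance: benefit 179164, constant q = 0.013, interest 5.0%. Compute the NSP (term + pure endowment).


Term component = 19375.409
Pure endowment = 12_p_x * v^12 * benefit = 0.854685 * 0.556837 * 179164 = 85267.7873
NSP = 104643.1963


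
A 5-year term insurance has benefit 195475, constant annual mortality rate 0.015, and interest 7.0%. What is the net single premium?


NSP = benefit * sum_{k=0}^{n-1} k_p_x * q * v^(k+1)
With constant q=0.015, v=0.934579
Sum = 0.059807
NSP = 195475 * 0.059807
= 11690.8118


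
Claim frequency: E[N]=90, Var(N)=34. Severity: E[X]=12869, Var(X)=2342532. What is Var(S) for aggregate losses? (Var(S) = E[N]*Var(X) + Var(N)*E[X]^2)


Var(S) = E[N]*Var(X) + Var(N)*E[X]^2
= 90*2342532 + 34*12869^2
= 210827880 + 5630779474
= 5.8416e+09


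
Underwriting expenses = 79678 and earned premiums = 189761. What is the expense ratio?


Expense ratio = expenses / premiums
= 79678 / 189761
= 0.4199


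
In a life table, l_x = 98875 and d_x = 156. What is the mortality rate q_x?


q_x = d_x / l_x
= 156 / 98875
= 0.0016


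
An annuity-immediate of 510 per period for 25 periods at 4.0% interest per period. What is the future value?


FV = PMT * ((1+i)^n - 1) / i
= 510 * ((1.04)^25 - 1) / 0.04
= 510 * (2.665836 - 1) / 0.04
= 21239.4132


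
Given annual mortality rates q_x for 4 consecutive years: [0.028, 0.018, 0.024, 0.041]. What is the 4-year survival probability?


p_k = 1 - q_k for each year
Survival = product of (1 - q_k)
= 0.972 * 0.982 * 0.976 * 0.959
= 0.8934


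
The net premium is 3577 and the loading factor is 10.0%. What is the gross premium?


Gross = net * (1 + loading)
= 3577 * (1 + 0.1)
= 3577 * 1.1
= 3934.7


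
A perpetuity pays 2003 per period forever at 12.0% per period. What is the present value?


PV = PMT / i
= 2003 / 0.12
= 16691.6667


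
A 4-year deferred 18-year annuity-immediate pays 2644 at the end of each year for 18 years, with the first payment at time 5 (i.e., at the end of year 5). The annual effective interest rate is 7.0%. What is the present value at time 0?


PV at time 4 of the 18-year annuity-immediate:
a_n = 2644 * (1-(1+0.07)^(-18))/0.07 = 26596.2258
Discount back 4 years to time 0:
PV = 26596.2258 * (1+0.07)^(-4)
= 26596.2258 * 0.762895
= 20290.1333


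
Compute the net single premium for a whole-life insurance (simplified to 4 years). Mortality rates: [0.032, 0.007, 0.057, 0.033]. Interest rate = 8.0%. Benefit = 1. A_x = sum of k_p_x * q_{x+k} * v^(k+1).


v = 0.925926
Year 0: k_p_x=1.0, q=0.032, term=0.02963
Year 1: k_p_x=0.968, q=0.007, term=0.005809
Year 2: k_p_x=0.961224, q=0.057, term=0.043494
Year 3: k_p_x=0.906434, q=0.033, term=0.021986
A_x = 0.1009


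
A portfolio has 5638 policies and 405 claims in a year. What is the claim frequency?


frequency = claims / policies
= 405 / 5638
= 0.0718


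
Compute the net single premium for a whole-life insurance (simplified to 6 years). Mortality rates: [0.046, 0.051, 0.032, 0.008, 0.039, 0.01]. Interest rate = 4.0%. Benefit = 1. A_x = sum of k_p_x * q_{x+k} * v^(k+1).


v = 0.961538
Year 0: k_p_x=1.0, q=0.046, term=0.044231
Year 1: k_p_x=0.954, q=0.051, term=0.044983
Year 2: k_p_x=0.905346, q=0.032, term=0.025755
Year 3: k_p_x=0.876375, q=0.008, term=0.005993
Year 4: k_p_x=0.869364, q=0.039, term=0.027868
Year 5: k_p_x=0.835459, q=0.01, term=0.006603
A_x = 0.1554


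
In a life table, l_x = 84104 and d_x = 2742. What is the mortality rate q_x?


q_x = d_x / l_x
= 2742 / 84104
= 0.0326


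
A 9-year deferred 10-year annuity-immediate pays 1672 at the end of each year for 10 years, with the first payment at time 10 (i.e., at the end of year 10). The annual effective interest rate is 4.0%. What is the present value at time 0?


PV at time 9 of the 10-year annuity-immediate:
a_n = 1672 * (1-(1+0.04)^(-10))/0.04 = 13561.4177
Discount back 9 years to time 0:
PV = 13561.4177 * (1+0.04)^(-9)
= 13561.4177 * 0.702587
= 9528.0722


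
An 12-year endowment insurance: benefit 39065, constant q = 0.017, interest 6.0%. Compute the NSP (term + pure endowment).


Term component = 5135.6046
Pure endowment = 12_p_x * v^12 * benefit = 0.814033 * 0.496969 * 39065 = 15803.7321
NSP = 20939.3367


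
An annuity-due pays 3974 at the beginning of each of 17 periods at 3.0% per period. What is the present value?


PV_due = PMT * (1-(1+i)^(-n))/i * (1+i)
PV_immediate = 52322.1548
PV_due = 52322.1548 * 1.03
= 53891.8195


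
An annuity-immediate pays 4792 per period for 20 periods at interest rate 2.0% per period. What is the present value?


PV = PMT * (1 - (1+i)^(-n)) / i
= 4792 * (1 - (1+0.02)^(-20)) / 0.02
= 4792 * (1 - 0.672971) / 0.02
= 4792 * 16.351433
= 78356.0686


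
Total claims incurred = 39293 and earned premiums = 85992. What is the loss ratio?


Loss ratio = claims / premiums
= 39293 / 85992
= 0.4569


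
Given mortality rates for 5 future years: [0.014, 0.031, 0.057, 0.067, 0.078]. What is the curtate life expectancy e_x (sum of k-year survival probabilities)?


e_x = sum_{k=1}^{n} k_p_x
k_p_x values:
  1_p_x = 0.986
  2_p_x = 0.955434
  3_p_x = 0.900974
  4_p_x = 0.840609
  5_p_x = 0.775041
e_x = 4.4581


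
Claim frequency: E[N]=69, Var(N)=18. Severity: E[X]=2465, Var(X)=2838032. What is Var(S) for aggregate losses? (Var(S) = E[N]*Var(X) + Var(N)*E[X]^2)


Var(S) = E[N]*Var(X) + Var(N)*E[X]^2
= 69*2838032 + 18*2465^2
= 195824208 + 109372050
= 3.0520e+08


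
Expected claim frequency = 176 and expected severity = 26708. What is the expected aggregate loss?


E[S] = E[N] * E[X]
= 176 * 26708
= 4.7006e+06


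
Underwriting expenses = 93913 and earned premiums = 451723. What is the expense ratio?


Expense ratio = expenses / premiums
= 93913 / 451723
= 0.2079


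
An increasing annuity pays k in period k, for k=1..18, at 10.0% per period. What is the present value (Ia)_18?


(Ia)_n = sum_{k=1}^{n} k * v^k, v = 1/(1+i)
v = 0.909091
Sum computed term by term:
(Ia)_18 = 57.841


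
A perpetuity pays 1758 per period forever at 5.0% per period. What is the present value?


PV = PMT / i
= 1758 / 0.05
= 35160.0


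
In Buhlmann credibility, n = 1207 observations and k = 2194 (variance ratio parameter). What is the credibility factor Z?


Z = n / (n + k)
= 1207 / (1207 + 2194)
= 1207 / 3401
= 0.3549


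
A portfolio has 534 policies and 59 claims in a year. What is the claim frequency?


frequency = claims / policies
= 59 / 534
= 0.1105


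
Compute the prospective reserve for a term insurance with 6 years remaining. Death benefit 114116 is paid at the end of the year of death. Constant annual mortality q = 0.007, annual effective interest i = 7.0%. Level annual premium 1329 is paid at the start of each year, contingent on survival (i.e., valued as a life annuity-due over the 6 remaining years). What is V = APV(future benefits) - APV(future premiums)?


v = 1/(1+i) = 0.934579
APV(future benefits) per unit = sum_{k=0}^{5} k_p_x * q * v^(k+1) = 0.032833
APV(future benefits) = 114116 * 0.032833 = 3746.7285
Life annuity-due factor ä_{x:6} = sum_{k=0}^{5} k_p_x * v^k = 5.018702
APV(future premiums) = 1329 * 5.018702 = 6669.8551
V = 3746.7285 - 6669.8551
= -2923.1266


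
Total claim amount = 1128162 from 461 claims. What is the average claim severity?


severity = total / number
= 1128162 / 461
= 2447.2061


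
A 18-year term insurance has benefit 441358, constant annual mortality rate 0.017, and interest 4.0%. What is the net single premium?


NSP = benefit * sum_{k=0}^{n-1} k_p_x * q * v^(k+1)
With constant q=0.017, v=0.961538
Sum = 0.190118
NSP = 441358 * 0.190118
= 83910.0278


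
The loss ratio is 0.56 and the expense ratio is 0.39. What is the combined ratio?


Combined ratio = loss ratio + expense ratio
= 0.56 + 0.39
= 0.95


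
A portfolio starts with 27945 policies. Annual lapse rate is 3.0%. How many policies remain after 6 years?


remaining = initial * (1 - lapse)^years
= 27945 * (1 - 0.03)^6
= 27945 * 0.832972
= 23277.4027


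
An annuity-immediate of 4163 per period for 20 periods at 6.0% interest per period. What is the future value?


FV = PMT * ((1+i)^n - 1) / i
= 4163 * ((1.06)^20 - 1) / 0.06
= 4163 * (3.207135 - 1) / 0.06
= 153138.4162


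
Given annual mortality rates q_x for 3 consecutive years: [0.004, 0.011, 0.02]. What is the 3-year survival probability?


p_k = 1 - q_k for each year
Survival = product of (1 - q_k)
= 0.996 * 0.989 * 0.98
= 0.9653


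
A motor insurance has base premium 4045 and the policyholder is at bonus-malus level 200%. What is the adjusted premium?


adjusted = base * BM_level / 100
= 4045 * 200 / 100
= 4045 * 2.0
= 8090.0


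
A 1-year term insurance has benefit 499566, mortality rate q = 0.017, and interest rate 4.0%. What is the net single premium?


NSP = benefit * q * v
v = 1/(1+i) = 0.961538
NSP = 499566 * 0.017 * 0.961538
= 8165.9827


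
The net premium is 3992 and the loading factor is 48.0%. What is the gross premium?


Gross = net * (1 + loading)
= 3992 * (1 + 0.48)
= 3992 * 1.48
= 5908.16


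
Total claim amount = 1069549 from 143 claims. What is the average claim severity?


severity = total / number
= 1069549 / 143
= 7479.3636


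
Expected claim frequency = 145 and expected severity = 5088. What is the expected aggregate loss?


E[S] = E[N] * E[X]
= 145 * 5088
= 737760


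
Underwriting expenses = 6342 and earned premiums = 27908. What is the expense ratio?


Expense ratio = expenses / premiums
= 6342 / 27908
= 0.2272


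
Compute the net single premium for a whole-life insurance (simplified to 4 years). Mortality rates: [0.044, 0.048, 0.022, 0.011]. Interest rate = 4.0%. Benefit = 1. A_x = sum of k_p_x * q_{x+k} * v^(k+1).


v = 0.961538
Year 0: k_p_x=1.0, q=0.044, term=0.042308
Year 1: k_p_x=0.956, q=0.048, term=0.042426
Year 2: k_p_x=0.910112, q=0.022, term=0.0178
Year 3: k_p_x=0.89009, q=0.011, term=0.008369
A_x = 0.1109


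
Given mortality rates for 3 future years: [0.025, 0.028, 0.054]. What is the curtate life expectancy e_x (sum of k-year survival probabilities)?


e_x = sum_{k=1}^{n} k_p_x
k_p_x values:
  1_p_x = 0.975
  2_p_x = 0.9477
  3_p_x = 0.896524
e_x = 2.8192


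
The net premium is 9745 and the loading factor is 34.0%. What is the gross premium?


Gross = net * (1 + loading)
= 9745 * (1 + 0.34)
= 9745 * 1.34
= 13058.3


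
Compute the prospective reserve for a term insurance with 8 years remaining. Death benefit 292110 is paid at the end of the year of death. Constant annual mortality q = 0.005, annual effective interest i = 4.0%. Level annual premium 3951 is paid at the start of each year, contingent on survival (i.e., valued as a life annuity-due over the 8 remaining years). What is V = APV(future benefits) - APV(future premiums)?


v = 1/(1+i) = 0.961538
APV(future benefits) per unit = sum_{k=0}^{7} k_p_x * q * v^(k+1) = 0.033115
APV(future benefits) = 292110 * 0.033115 = 9673.0929
Life annuity-due factor ä_{x:8} = sum_{k=0}^{7} k_p_x * v^k = 6.887828
APV(future premiums) = 3951 * 6.887828 = 27213.807
V = 9673.0929 - 27213.807
= -17540.714


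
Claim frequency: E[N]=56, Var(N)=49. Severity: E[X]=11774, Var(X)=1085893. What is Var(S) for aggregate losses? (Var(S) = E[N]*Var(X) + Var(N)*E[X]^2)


Var(S) = E[N]*Var(X) + Var(N)*E[X]^2
= 56*1085893 + 49*11774^2
= 60810008 + 6792726724
= 6.8535e+09


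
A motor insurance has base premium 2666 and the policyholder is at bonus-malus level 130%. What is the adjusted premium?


adjusted = base * BM_level / 100
= 2666 * 130 / 100
= 2666 * 1.3
= 3465.8


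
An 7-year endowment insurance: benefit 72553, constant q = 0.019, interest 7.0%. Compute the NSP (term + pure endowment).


Term component = 7055.1926
Pure endowment = 7_p_x * v^7 * benefit = 0.874345 * 0.62275 * 72553 = 39504.9924
NSP = 46560.185


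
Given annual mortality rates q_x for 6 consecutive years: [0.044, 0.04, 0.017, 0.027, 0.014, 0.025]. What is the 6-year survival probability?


p_k = 1 - q_k for each year
Survival = product of (1 - q_k)
= 0.956 * 0.96 * 0.983 * 0.973 * 0.986 * 0.975
= 0.8439


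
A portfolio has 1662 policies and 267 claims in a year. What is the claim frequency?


frequency = claims / policies
= 267 / 1662
= 0.1606


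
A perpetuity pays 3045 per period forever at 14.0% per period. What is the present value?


PV = PMT / i
= 3045 / 0.14
= 21750.0


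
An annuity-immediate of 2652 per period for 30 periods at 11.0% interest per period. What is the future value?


FV = PMT * ((1+i)^n - 1) / i
= 2652 * ((1.11)^30 - 1) / 0.11
= 2652 * (22.892297 - 1) / 0.11
= 527803.3683


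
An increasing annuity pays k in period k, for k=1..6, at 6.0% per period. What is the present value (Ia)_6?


(Ia)_n = sum_{k=1}^{n} k * v^k, v = 1/(1+i)
v = 0.943396
Sum computed term by term:
(Ia)_6 = 16.3767


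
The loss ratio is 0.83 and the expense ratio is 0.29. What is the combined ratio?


Combined ratio = loss ratio + expense ratio
= 0.83 + 0.29
= 1.12


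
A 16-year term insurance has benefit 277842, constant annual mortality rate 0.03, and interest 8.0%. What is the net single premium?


NSP = benefit * sum_{k=0}^{n-1} k_p_x * q * v^(k+1)
With constant q=0.03, v=0.925926
Sum = 0.223829
NSP = 277842 * 0.223829
= 62189.0122


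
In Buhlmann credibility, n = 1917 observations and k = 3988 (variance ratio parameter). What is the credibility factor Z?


Z = n / (n + k)
= 1917 / (1917 + 3988)
= 1917 / 5905
= 0.3246


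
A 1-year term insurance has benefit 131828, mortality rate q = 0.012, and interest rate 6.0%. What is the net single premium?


NSP = benefit * q * v
v = 1/(1+i) = 0.943396
NSP = 131828 * 0.012 * 0.943396
= 1492.3925


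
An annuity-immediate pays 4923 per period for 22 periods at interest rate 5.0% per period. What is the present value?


PV = PMT * (1 - (1+i)^(-n)) / i
= 4923 * (1 - (1+0.05)^(-22)) / 0.05
= 4923 * (1 - 0.34185) / 0.05
= 4923 * 13.163003
= 64801.4617


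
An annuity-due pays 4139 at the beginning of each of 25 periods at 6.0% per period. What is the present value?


PV_due = PMT * (1-(1+i)^(-n))/i * (1+i)
PV_immediate = 52910.3111
PV_due = 52910.3111 * 1.06
= 56084.9298


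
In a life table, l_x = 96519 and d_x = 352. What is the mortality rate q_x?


q_x = d_x / l_x
= 352 / 96519
= 0.0036


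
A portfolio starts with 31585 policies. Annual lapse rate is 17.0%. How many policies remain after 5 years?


remaining = initial * (1 - lapse)^years
= 31585 * (1 - 0.17)^5
= 31585 * 0.393904
= 12441.4599


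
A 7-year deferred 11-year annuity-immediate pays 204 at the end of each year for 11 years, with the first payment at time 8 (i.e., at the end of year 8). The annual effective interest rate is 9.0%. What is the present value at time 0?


PV at time 7 of the 11-year annuity-immediate:
a_n = 204 * (1-(1+0.09)^(-11))/0.09 = 1388.2589
Discount back 7 years to time 0:
PV = 1388.2589 * (1+0.09)^(-7)
= 1388.2589 * 0.547034
= 759.4251


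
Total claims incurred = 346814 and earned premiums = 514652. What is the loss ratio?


Loss ratio = claims / premiums
= 346814 / 514652
= 0.6739


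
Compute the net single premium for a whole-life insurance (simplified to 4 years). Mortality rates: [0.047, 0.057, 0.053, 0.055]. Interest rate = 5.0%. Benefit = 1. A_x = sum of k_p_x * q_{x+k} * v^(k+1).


v = 0.952381
Year 0: k_p_x=1.0, q=0.047, term=0.044762
Year 1: k_p_x=0.953, q=0.057, term=0.049271
Year 2: k_p_x=0.898679, q=0.053, term=0.041145
Year 3: k_p_x=0.851049, q=0.055, term=0.038509
A_x = 0.1737


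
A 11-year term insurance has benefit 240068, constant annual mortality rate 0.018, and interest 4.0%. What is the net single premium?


NSP = benefit * sum_{k=0}^{n-1} k_p_x * q * v^(k+1)
With constant q=0.018, v=0.961538
Sum = 0.145261
NSP = 240068 * 0.145261
= 34872.5529


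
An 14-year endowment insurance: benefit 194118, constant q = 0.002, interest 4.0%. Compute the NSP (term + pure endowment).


Term component = 4053.2364
Pure endowment = 14_p_x * v^14 * benefit = 0.972361 * 0.577475 * 194118 = 109000.0346
NSP = 113053.2711


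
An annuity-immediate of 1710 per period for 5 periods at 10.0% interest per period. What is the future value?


FV = PMT * ((1+i)^n - 1) / i
= 1710 * ((1.1)^5 - 1) / 0.1
= 1710 * (1.61051 - 1) / 0.1
= 10439.721


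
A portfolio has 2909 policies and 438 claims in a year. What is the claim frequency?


frequency = claims / policies
= 438 / 2909
= 0.1506


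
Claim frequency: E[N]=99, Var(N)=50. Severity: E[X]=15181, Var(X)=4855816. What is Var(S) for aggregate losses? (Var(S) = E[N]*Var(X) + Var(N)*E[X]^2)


Var(S) = E[N]*Var(X) + Var(N)*E[X]^2
= 99*4855816 + 50*15181^2
= 480725784 + 11523138050
= 1.2004e+10


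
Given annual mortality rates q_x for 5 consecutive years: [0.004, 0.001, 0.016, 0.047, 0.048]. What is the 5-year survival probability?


p_k = 1 - q_k for each year
Survival = product of (1 - q_k)
= 0.996 * 0.999 * 0.984 * 0.953 * 0.952
= 0.8883


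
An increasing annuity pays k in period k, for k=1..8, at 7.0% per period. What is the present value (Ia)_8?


(Ia)_n = sum_{k=1}^{n} k * v^k, v = 1/(1+i)
v = 0.934579
Sum computed term by term:
(Ia)_8 = 24.7602


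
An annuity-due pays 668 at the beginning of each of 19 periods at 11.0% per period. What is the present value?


PV_due = PMT * (1-(1+i)^(-n))/i * (1+i)
PV_immediate = 5236.6485
PV_due = 5236.6485 * 1.11
= 5812.6799


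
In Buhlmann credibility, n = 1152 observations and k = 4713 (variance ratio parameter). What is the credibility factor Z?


Z = n / (n + k)
= 1152 / (1152 + 4713)
= 1152 / 5865
= 0.1964


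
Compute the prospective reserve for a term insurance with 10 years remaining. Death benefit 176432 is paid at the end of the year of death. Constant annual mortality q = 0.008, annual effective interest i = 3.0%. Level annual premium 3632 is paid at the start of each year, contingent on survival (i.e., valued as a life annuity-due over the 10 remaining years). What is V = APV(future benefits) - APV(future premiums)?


v = 1/(1+i) = 0.970874
APV(future benefits) per unit = sum_{k=0}^{9} k_p_x * q * v^(k+1) = 0.065965
APV(future benefits) = 176432 * 0.065965 = 11638.409
Life annuity-due factor ä_{x:10} = sum_{k=0}^{9} k_p_x * v^k = 8.493046
APV(future premiums) = 3632 * 8.493046 = 30846.7444
V = 11638.409 - 30846.7444
= -19208.3354


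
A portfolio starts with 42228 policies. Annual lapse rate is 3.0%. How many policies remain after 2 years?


remaining = initial * (1 - lapse)^years
= 42228 * (1 - 0.03)^2
= 42228 * 0.9409
= 39732.3252


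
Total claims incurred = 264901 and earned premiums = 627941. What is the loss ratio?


Loss ratio = claims / premiums
= 264901 / 627941
= 0.4219


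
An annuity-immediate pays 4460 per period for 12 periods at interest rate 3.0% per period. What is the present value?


PV = PMT * (1 - (1+i)^(-n)) / i
= 4460 * (1 - (1+0.03)^(-12)) / 0.03
= 4460 * (1 - 0.70138) / 0.03
= 4460 * 9.954004
= 44394.8578


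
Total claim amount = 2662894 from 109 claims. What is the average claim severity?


severity = total / number
= 2662894 / 109
= 24430.2202


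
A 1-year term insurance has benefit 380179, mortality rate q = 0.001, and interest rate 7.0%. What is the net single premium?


NSP = benefit * q * v
v = 1/(1+i) = 0.934579
NSP = 380179 * 0.001 * 0.934579
= 355.3075


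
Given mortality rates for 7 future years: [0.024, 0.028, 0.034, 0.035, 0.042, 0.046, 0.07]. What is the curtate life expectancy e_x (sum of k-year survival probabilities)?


e_x = sum_{k=1}^{n} k_p_x
k_p_x values:
  1_p_x = 0.976
  2_p_x = 0.948672
  3_p_x = 0.916417
  4_p_x = 0.884343
  5_p_x = 0.8472
  6_p_x = 0.808229
  7_p_x = 0.751653
e_x = 6.1325


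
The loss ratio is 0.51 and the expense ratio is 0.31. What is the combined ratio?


Combined ratio = loss ratio + expense ratio
= 0.51 + 0.31
= 0.82


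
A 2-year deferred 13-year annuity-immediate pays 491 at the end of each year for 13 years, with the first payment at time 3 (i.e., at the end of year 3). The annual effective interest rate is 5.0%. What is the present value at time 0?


PV at time 2 of the 13-year annuity-immediate:
a_n = 491 * (1-(1+0.05)^(-13))/0.05 = 4612.2443
Discount back 2 years to time 0:
PV = 4612.2443 * (1+0.05)^(-2)
= 4612.2443 * 0.907029
= 4183.4416


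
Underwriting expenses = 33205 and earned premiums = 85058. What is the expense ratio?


Expense ratio = expenses / premiums
= 33205 / 85058
= 0.3904


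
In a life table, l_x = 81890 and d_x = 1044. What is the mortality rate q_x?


q_x = d_x / l_x
= 1044 / 81890
= 0.0127


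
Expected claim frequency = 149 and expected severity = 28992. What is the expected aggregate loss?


E[S] = E[N] * E[X]
= 149 * 28992
= 4.3198e+06


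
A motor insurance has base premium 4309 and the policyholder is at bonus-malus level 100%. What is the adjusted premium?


adjusted = base * BM_level / 100
= 4309 * 100 / 100
= 4309 * 1.0
= 4309.0


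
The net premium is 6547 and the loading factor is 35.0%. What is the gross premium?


Gross = net * (1 + loading)
= 6547 * (1 + 0.35)
= 6547 * 1.35
= 8838.45


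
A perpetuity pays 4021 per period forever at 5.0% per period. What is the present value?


PV = PMT / i
= 4021 / 0.05
= 80420.0


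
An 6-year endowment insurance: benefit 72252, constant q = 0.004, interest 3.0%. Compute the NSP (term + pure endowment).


Term component = 1550.5741
Pure endowment = 6_p_x * v^6 * benefit = 0.976239 * 0.837484 * 72252 = 59072.1198
NSP = 60622.6939


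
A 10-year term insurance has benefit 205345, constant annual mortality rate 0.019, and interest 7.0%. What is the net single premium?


NSP = benefit * sum_{k=0}^{n-1} k_p_x * q * v^(k+1)
With constant q=0.019, v=0.934579
Sum = 0.123902
NSP = 205345 * 0.123902
= 25442.6868


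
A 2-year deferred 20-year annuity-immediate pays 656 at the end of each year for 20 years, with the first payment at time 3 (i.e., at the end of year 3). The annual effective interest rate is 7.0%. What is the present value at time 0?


PV at time 2 of the 20-year annuity-immediate:
a_n = 656 * (1-(1+0.07)^(-20))/0.07 = 6949.6733
Discount back 2 years to time 0:
PV = 6949.6733 * (1+0.07)^(-2)
= 6949.6733 * 0.873439
= 6070.1138


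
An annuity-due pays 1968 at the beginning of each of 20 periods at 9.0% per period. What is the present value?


PV_due = PMT * (1-(1+i)^(-n))/i * (1+i)
PV_immediate = 17964.9779
PV_due = 17964.9779 * 1.09
= 19581.8259


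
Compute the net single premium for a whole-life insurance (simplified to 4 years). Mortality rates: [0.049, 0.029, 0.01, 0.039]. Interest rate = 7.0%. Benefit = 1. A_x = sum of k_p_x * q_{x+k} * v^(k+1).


v = 0.934579
Year 0: k_p_x=1.0, q=0.049, term=0.045794
Year 1: k_p_x=0.951, q=0.029, term=0.024089
Year 2: k_p_x=0.923421, q=0.01, term=0.007538
Year 3: k_p_x=0.914187, q=0.039, term=0.0272
A_x = 0.1046


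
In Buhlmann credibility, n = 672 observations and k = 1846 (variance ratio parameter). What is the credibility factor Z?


Z = n / (n + k)
= 672 / (672 + 1846)
= 672 / 2518
= 0.2669


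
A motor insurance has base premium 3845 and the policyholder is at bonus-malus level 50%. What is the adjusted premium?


adjusted = base * BM_level / 100
= 3845 * 50 / 100
= 3845 * 0.5
= 1922.5


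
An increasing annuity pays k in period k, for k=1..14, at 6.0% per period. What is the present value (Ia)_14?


(Ia)_n = sum_{k=1}^{n} k * v^k, v = 1/(1+i)
v = 0.943396
Sum computed term by term:
(Ia)_14 = 61.0078


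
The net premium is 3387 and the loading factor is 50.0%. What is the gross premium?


Gross = net * (1 + loading)
= 3387 * (1 + 0.5)
= 3387 * 1.5
= 5080.5


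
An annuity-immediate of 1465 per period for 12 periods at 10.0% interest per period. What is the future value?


FV = PMT * ((1+i)^n - 1) / i
= 1465 * ((1.1)^12 - 1) / 0.1
= 1465 * (3.138428 - 1) / 0.1
= 31327.9757


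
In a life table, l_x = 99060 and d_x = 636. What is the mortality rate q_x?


q_x = d_x / l_x
= 636 / 99060
= 0.0064


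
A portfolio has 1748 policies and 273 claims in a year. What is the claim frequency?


frequency = claims / policies
= 273 / 1748
= 0.1562


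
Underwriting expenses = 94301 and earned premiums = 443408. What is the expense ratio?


Expense ratio = expenses / premiums
= 94301 / 443408
= 0.2127


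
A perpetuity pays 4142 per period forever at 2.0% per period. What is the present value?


PV = PMT / i
= 4142 / 0.02
= 207100.0


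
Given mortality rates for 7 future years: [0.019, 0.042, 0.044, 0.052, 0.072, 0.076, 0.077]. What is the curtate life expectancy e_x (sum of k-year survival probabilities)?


e_x = sum_{k=1}^{n} k_p_x
k_p_x values:
  1_p_x = 0.981
  2_p_x = 0.939798
  3_p_x = 0.898447
  4_p_x = 0.851728
  5_p_x = 0.790403
  6_p_x = 0.730333
  7_p_x = 0.674097
e_x = 5.8658


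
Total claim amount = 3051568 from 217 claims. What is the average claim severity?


severity = total / number
= 3051568 / 217
= 14062.5253


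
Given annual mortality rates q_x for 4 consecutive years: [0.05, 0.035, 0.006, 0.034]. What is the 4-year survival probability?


p_k = 1 - q_k for each year
Survival = product of (1 - q_k)
= 0.95 * 0.965 * 0.994 * 0.966
= 0.8803


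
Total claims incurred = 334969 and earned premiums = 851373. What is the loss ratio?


Loss ratio = claims / premiums
= 334969 / 851373
= 0.3934


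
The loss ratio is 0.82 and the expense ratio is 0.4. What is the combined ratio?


Combined ratio = loss ratio + expense ratio
= 0.82 + 0.4
= 1.22


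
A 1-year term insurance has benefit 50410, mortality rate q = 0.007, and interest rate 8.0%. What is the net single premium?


NSP = benefit * q * v
v = 1/(1+i) = 0.925926
NSP = 50410 * 0.007 * 0.925926
= 326.7315


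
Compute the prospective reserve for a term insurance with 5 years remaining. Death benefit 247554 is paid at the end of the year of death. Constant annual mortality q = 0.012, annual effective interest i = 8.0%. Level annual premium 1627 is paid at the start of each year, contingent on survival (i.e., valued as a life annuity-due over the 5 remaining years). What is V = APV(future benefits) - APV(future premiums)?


v = 1/(1+i) = 0.925926
APV(future benefits) per unit = sum_{k=0}^{4} k_p_x * q * v^(k+1) = 0.046863
APV(future benefits) = 247554 * 0.046863 = 11601.1375
Life annuity-due factor ä_{x:5} = sum_{k=0}^{4} k_p_x * v^k = 4.217675
APV(future premiums) = 1627 * 4.217675 = 6862.1576
V = 11601.1375 - 6862.1576
= 4738.9799


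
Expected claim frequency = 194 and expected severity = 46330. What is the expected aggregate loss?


E[S] = E[N] * E[X]
= 194 * 46330
= 8.9880e+06


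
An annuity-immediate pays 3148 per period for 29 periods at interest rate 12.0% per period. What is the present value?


PV = PMT * (1 - (1+i)^(-n)) / i
= 3148 * (1 - (1+0.12)^(-29)) / 0.12
= 3148 * (1 - 0.037383) / 0.12
= 3148 * 8.021806
= 25252.6454


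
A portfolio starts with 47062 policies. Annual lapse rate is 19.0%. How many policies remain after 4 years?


remaining = initial * (1 - lapse)^years
= 47062 * (1 - 0.19)^4
= 47062 * 0.430467
= 20258.6478


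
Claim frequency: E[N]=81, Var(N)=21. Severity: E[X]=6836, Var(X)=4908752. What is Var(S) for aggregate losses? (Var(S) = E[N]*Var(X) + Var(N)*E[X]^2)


Var(S) = E[N]*Var(X) + Var(N)*E[X]^2
= 81*4908752 + 21*6836^2
= 397608912 + 981348816
= 1.3790e+09


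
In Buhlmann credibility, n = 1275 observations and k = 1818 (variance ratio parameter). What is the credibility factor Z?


Z = n / (n + k)
= 1275 / (1275 + 1818)
= 1275 / 3093
= 0.4122


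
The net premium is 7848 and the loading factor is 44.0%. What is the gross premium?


Gross = net * (1 + loading)
= 7848 * (1 + 0.44)
= 7848 * 1.44
= 11301.12


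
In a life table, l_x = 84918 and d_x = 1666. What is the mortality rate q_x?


q_x = d_x / l_x
= 1666 / 84918
= 0.0196


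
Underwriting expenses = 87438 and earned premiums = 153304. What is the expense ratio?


Expense ratio = expenses / premiums
= 87438 / 153304
= 0.5704


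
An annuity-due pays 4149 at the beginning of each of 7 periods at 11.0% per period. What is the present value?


PV_due = PMT * (1-(1+i)^(-n))/i * (1+i)
PV_immediate = 19550.9023
PV_due = 19550.9023 * 1.11
= 21701.5016


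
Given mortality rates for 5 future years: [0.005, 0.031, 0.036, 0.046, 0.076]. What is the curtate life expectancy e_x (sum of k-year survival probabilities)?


e_x = sum_{k=1}^{n} k_p_x
k_p_x values:
  1_p_x = 0.995
  2_p_x = 0.964155
  3_p_x = 0.929445
  4_p_x = 0.886691
  5_p_x = 0.819302
e_x = 4.5946


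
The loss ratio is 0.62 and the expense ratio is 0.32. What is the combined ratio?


Combined ratio = loss ratio + expense ratio
= 0.62 + 0.32
= 0.94


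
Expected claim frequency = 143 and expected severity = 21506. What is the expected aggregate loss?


E[S] = E[N] * E[X]
= 143 * 21506
= 3.0754e+06


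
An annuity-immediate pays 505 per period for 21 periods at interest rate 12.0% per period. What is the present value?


PV = PMT * (1 - (1+i)^(-n)) / i
= 505 * (1 - (1+0.12)^(-21)) / 0.12
= 505 * (1 - 0.09256) / 0.12
= 505 * 7.562003
= 3818.8116


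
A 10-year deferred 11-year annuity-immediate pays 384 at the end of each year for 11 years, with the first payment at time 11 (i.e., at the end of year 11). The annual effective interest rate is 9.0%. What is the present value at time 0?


PV at time 10 of the 11-year annuity-immediate:
a_n = 384 * (1-(1+0.09)^(-11))/0.09 = 2613.1932
Discount back 10 years to time 0:
PV = 2613.1932 * (1+0.09)^(-10)
= 2613.1932 * 0.422411
= 1103.841
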